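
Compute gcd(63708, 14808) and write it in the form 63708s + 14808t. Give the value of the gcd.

12

Euclidean algorithm:
63708 = 4·14808 + 4476
14808 = 3·4476 + 1380
4476 = 3·1380 + 336
1380 = 4·336 + 36
336 = 9·36 + 12
36 = 3·12 + 0
gcd(63708, 14808) = 12.
Working backward:
12 = 336 − 9·36
12 = −9·1380 + 37·336
12 = 37·4476 − 120·1380
12 = −120·14808 + 397·4476
12 = 397·63708 − 1708·14808
So 12 = (397)·63708 + (-1708)·14808.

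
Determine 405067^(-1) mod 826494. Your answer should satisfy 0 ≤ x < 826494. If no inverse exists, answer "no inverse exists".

Run Euclid on (826494, 405067):
826494 = 2·405067 + 16360
405067 = 24·16360 + 12427
16360 = 1·12427 + 3933
12427 = 3·3933 + 628
3933 = 6·628 + 165
628 = 3·165 + 133
165 = 1·133 + 32
133 = 4·32 + 5
32 = 6·5 + 2
5 = 2·2 + 1
2 = 2·1 + 0
gcd = 1, so the inverse exists. Back-substitute:
1 = 5 − 2·2
1 = −2·32 + 13·5
1 = 13·133 − 54·32
1 = −54·165 + 67·133
1 = 67·628 − 255·165
1 = −255·3933 + 1597·628
1 = 1597·12427 − 5046·3933
1 = −5046·16360 + 6643·12427
1 = 6643·405067 − 164478·16360
1 = −164478·826494 + 335599·405067
So 405067·335599 ≡ 1 (mod 826494).

335599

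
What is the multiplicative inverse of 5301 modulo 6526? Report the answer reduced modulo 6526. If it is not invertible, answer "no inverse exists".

2669

gcd(6526, 5301) by repeated division:
6526 = 1·5301 + 1225
5301 = 4·1225 + 401
1225 = 3·401 + 22
401 = 18·22 + 5
22 = 4·5 + 2
5 = 2·2 + 1
2 = 2·1 + 0
Since gcd(5301, 6526) = 1, back-substitute to write 1 as a combination:
1 = 5 − 2·2
1 = −2·22 + 9·5
1 = 9·401 − 164·22
1 = −164·1225 + 501·401
1 = 501·5301 − 2168·1225
1 = −2168·6526 + 2669·5301
So 5301·2669 ≡ 1 (mod 6526).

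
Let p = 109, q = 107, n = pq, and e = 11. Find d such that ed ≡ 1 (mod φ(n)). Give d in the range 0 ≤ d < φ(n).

φ(n) = (p−1)(q−1) = 108·106 = 11448.
Need d with 11·d ≡ 1 (mod 11448). Apply the extended Euclidean algorithm:
11448 = 1040×11 + 8
11 = 1×8 + 3
8 = 2×3 + 2
3 = 1×2 + 1
2 = 2×1 + 0
Back-substitute:
1 = 3 − 2
1 = −8 + 3·3
1 = 3·11 − 4·8
1 = −4·11448 + 4163·11
So 11·4163 ≡ 1 (mod 11448), hence d = 4163.

4163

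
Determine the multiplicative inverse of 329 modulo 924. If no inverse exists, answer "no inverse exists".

Compute gcd(329, 924):
924 = 2×329 + 266
329 = 1×266 + 63
266 = 4×63 + 14
63 = 4×14 + 7
14 = 2×7 + 0
Since gcd = 7 > 1, 329 is not a unit mod 924.

no inverse exists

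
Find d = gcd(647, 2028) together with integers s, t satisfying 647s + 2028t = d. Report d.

1

Apply Euclid's algorithm to 2028 and 647:
2028 = 3·647 + 87
647 = 7·87 + 38
87 = 2·38 + 11
38 = 3·11 + 5
11 = 2·5 + 1
5 = 5·1 + 0
gcd(647, 2028) = 1.
Express as a combination:
1 = 11 − 2·5
1 = −2·38 + 7·11
1 = 7·87 − 16·38
1 = −16·647 + 119·87
1 = 119·2028 − 373·647
So 1 = (119)·2028 + (-373)·647.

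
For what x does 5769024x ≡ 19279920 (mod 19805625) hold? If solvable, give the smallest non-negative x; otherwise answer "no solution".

2841455

First find gcd(5769024, 19805625):
19805625 = 3·5769024 + 2498553
5769024 = 2·2498553 + 771918
2498553 = 3·771918 + 182799
771918 = 4·182799 + 40722
182799 = 4·40722 + 19911
40722 = 2·19911 + 900
19911 = 22·900 + 111
900 = 8·111 + 12
111 = 9·12 + 3
12 = 4·3 + 0
gcd = 3 and 3 | 19279920, so solutions exist. Divide through by 3: 1923008x ≡ 6426640 (mod 6601875).
Now find 1923008⁻¹ mod 6601875:
6601875 = 3*1923008 + 832851
1923008 = 2*832851 + 257306
832851 = 3*257306 + 60933
257306 = 4*60933 + 13574
60933 = 4*13574 + 6637
13574 = 2*6637 + 300
6637 = 22*300 + 37
300 = 8*37 + 4
37 = 9*4 + 1
4 = 4*1 + 0
Back-substitute:
1 = 37 − 9·4
1 = −9·300 + 73·37
1 = 73·6637 − 1615·300
1 = −1615·13574 + 3303·6637
1 = 3303·60933 − 14827·13574
1 = −14827·257306 + 62611·60933
1 = 62611·832851 − 202660·257306
1 = −202660·1923008 + 467931·832851
1 = 467931·6601875 − 1606453·1923008
So 1923008·(-1606453) ≡ 1 (mod 6601875), i.e. 1923008⁻¹ ≡ 4995422.
Then x ≡ 4995422·6426640 ≡ 2841455 (mod 6601875); the smallest non-negative solution is x = 2841455.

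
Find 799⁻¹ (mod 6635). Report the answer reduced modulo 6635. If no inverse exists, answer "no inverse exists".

Extended Euclidean algorithm:
6635 = 8·799 + 243
799 = 3·243 + 70
243 = 3·70 + 33
70 = 2·33 + 4
33 = 8·4 + 1
4 = 4·1 + 0
Since gcd(799, 6635) = 1, back-substitute to write 1 as a combination:
1 = 33 − 8·4
1 = −8·70 + 17·33
1 = 17·243 − 59·70
1 = −59·799 + 194·243
1 = 194·6635 − 1611·799
Thus 799·(-1611) ≡ 1 (mod 6635); reducing, -1611 mod 6635 = 5024.

5024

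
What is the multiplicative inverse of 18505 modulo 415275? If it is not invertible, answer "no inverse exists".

Compute gcd(18505, 415275):
415275 = 22·18505 + 8165
18505 = 2·8165 + 2175
8165 = 3·2175 + 1640
2175 = 1·1640 + 535
1640 = 3·535 + 35
535 = 15·35 + 10
35 = 3·10 + 5
10 = 2·5 + 0
gcd(18505, 415275) = 5 ≠ 1, so 18505 has no multiplicative inverse modulo 415275.

no inverse exists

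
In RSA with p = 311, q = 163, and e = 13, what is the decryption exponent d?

46357

φ(n) = (p−1)(q−1) = 310·162 = 50220.
Need d with 13·d ≡ 1 (mod 50220). Apply the extended Euclidean algorithm:
50220 = 3863*13 + 1
13 = 13*1 + 0
Back-substitute:
1 = 50220 − 3863·13
So 13·(-3863) ≡ 1 (mod 50220), hence d ≡ -3863 ≡ 46357 (mod 50220).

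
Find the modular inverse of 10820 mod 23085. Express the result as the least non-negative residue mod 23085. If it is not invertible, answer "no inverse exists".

Compute gcd(10820, 23085):
23085 = 2*10820 + 1445
10820 = 7*1445 + 705
1445 = 2*705 + 35
705 = 20*35 + 5
35 = 7*5 + 0
Since gcd = 5 > 1, 10820 is not a unit mod 23085.

no inverse exists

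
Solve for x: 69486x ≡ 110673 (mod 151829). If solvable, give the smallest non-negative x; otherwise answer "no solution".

86614

First find gcd(69486, 151829):
151829 = 2*69486 + 12857
69486 = 5*12857 + 5201
12857 = 2*5201 + 2455
5201 = 2*2455 + 291
2455 = 8*291 + 127
291 = 2*127 + 37
127 = 3*37 + 16
37 = 2*16 + 5
16 = 3*5 + 1
5 = 5*1 + 0
gcd = 1, so a unique solution mod 151829 exists.
Back-substitute for the Bézout coefficients:
1 = 16 − 3·5
1 = −3·37 + 7·16
1 = 7·127 − 24·37
1 = −24·291 + 55·127
1 = 55·2455 − 464·291
1 = −464·5201 + 983·2455
1 = 983·12857 − 2430·5201
1 = −2430·69486 + 13133·12857
1 = 13133·151829 − 28696·69486
So 69486·(-28696) ≡ 1 (mod 151829), giving 69486⁻¹ ≡ 123133.
x ≡ 69486⁻¹·110673 ≡ 123133·110673 ≡ 86614 (mod 151829).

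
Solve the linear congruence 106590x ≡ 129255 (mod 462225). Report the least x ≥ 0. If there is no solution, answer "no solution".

4767

First find gcd(106590, 462225):
462225 = 4*106590 + 35865
106590 = 2*35865 + 34860
35865 = 1*34860 + 1005
34860 = 34*1005 + 690
1005 = 1*690 + 315
690 = 2*315 + 60
315 = 5*60 + 15
60 = 4*15 + 0
gcd = 15 and 15 | 129255, so solutions exist. Divide through by 15: 7106x ≡ 8617 (mod 30815).
Now find 7106⁻¹ mod 30815:
30815 = 4×7106 + 2391
7106 = 2×2391 + 2324
2391 = 1×2324 + 67
2324 = 34×67 + 46
67 = 1×46 + 21
46 = 2×21 + 4
21 = 5×4 + 1
4 = 4×1 + 0
Back-substitute:
1 = 21 − 5·4
1 = −5·46 + 11·21
1 = 11·67 − 16·46
1 = −16·2324 + 555·67
1 = 555·2391 − 571·2324
1 = −571·7106 + 1697·2391
1 = 1697·30815 − 7359·7106
So 7106·(-7359) ≡ 1 (mod 30815), i.e. 7106⁻¹ ≡ 23456.
Then x ≡ 23456·8617 ≡ 4767 (mod 30815); the smallest non-negative solution is x = 4767.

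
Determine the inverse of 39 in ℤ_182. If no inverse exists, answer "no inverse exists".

no inverse exists

Euclidean algorithm on 182, 39:
182 = 4·39 + 26
39 = 1·26 + 13
26 = 2·13 + 0
gcd(39, 182) = 13 ≠ 1, so 39 has no multiplicative inverse modulo 182.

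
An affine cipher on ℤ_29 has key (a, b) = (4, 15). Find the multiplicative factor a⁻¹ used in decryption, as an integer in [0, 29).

22

Run Euclid on (29, 4):
29 = 7*4 + 1
4 = 4*1 + 0
The gcd is 1. Working backward:
1 = 29 − 7·4
So 4·(-7) ≡ 1 (mod 29), and -7 ≡ 22 (mod 29).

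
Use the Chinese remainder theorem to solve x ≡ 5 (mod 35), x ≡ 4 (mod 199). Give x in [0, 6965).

Write x = 5 + 35·k. Then 35·k ≡ 4 − 5 ≡ 198 (mod 199).
Need 35⁻¹ mod 199. Extended Euclid on (199, 35):
199 = 5·35 + 24
35 = 1·24 + 11
24 = 2·11 + 2
11 = 5·2 + 1
2 = 2·1 + 0
Back-substitute:
1 = 11 − 5·2
1 = −5·24 + 11·11
1 = 11·35 − 16·24
1 = −16·199 + 91·35
35⁻¹ ≡ 91 (mod 199), so k ≡ 91·198 ≡ 108 (mod 199).
x = 5 + 35·108 = 3785.

3785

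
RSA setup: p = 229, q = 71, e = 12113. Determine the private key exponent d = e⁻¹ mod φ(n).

φ(n) = (p−1)(q−1) = 228·70 = 15960.
Need d with 12113·d ≡ 1 (mod 15960). Apply the extended Euclidean algorithm:
15960 = 1·12113 + 3847
12113 = 3·3847 + 572
3847 = 6·572 + 415
572 = 1·415 + 157
415 = 2·157 + 101
157 = 1·101 + 56
101 = 1·56 + 45
56 = 1·45 + 11
45 = 4·11 + 1
11 = 11·1 + 0
Back-substitute:
1 = 45 − 4·11
1 = −4·56 + 5·45
1 = 5·101 − 9·56
1 = −9·157 + 14·101
1 = 14·415 − 37·157
1 = −37·572 + 51·415
1 = 51·3847 − 343·572
1 = −343·12113 + 1080·3847
1 = 1080·15960 − 1423·12113
So 12113·(-1423) ≡ 1 (mod 15960), hence d ≡ -1423 ≡ 14537 (mod 15960).

14537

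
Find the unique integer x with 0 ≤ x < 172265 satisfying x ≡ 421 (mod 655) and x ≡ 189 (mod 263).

Write x = 421 + 655·k. Then 655·k ≡ 189 − 421 ≡ 31 (mod 263).
Need 655⁻¹ mod 263. Extended Euclid on (263, 129):
263 = 2×129 + 5
129 = 25×5 + 4
5 = 1×4 + 1
4 = 4×1 + 0
Back-substitute:
1 = 5 − 4
1 = −129 + 26·5
1 = 26·263 − 53·129
655⁻¹ ≡ 210 (mod 263), so k ≡ 210·31 ≡ 198 (mod 263).
x = 421 + 655·198 = 130111.

130111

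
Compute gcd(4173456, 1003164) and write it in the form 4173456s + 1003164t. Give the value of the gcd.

12

Euclidean algorithm:
4173456 = 4·1003164 + 160800
1003164 = 6·160800 + 38364
160800 = 4·38364 + 7344
38364 = 5·7344 + 1644
7344 = 4·1644 + 768
1644 = 2·768 + 108
768 = 7·108 + 12
108 = 9·12 + 0
gcd(4173456, 1003164) = 12.
Express as a combination:
12 = 768 − 7·108
12 = −7·1644 + 15·768
12 = 15·7344 − 67·1644
12 = −67·38364 + 350·7344
12 = 350·160800 − 1467·38364
12 = −1467·1003164 + 9152·160800
12 = 9152·4173456 − 38075·1003164
So 12 = (9152)·4173456 + (-38075)·1003164.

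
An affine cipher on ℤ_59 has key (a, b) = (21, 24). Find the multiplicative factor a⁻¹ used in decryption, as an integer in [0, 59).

45

gcd(59, 21) by repeated division:
59 = 2×21 + 17
21 = 1×17 + 4
17 = 4×4 + 1
4 = 4×1 + 0
The gcd is 1. Working backward:
1 = 17 − 4·4
1 = −4·21 + 5·17
1 = 5·59 − 14·21
Thus 21·(-14) ≡ 1 (mod 59); reducing, -14 mod 59 = 45.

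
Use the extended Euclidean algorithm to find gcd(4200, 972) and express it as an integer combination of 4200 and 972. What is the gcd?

Apply Euclid's algorithm to 4200 and 972:
4200 = 4×972 + 312
972 = 3×312 + 36
312 = 8×36 + 24
36 = 1×24 + 12
24 = 2×12 + 0
gcd(4200, 972) = 12.
Back-substituting:
12 = 36 − 24
12 = −312 + 9·36
12 = 9·972 − 28·312
12 = −28·4200 + 121·972
So 12 = (-28)·4200 + (121)·972.

12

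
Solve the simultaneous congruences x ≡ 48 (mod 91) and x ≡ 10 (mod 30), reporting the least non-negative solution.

2050

Write x = 48 + 91·k. Then 91·k ≡ 10 − 48 ≡ 22 (mod 30).
Need 91⁻¹ mod 30. Extended Euclid on (30, 1):
30 = 30×1 + 0
91⁻¹ ≡ 1 (mod 30), so k ≡ 1·22 ≡ 22 (mod 30).
x = 48 + 91·22 = 2050.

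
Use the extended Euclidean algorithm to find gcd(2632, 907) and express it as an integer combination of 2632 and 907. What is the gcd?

1

Repeated division:
2632 = 2*907 + 818
907 = 1*818 + 89
818 = 9*89 + 17
89 = 5*17 + 4
17 = 4*4 + 1
4 = 4*1 + 0
gcd(2632, 907) = 1.
Back-substituting:
1 = 17 − 4·4
1 = −4·89 + 21·17
1 = 21·818 − 193·89
1 = −193·907 + 214·818
1 = 214·2632 − 621·907
So 1 = (214)·2632 + (-621)·907.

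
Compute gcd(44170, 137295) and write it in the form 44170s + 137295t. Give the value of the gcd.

Apply Euclid's algorithm to 137295 and 44170:
137295 = 3·44170 + 4785
44170 = 9·4785 + 1105
4785 = 4·1105 + 365
1105 = 3·365 + 10
365 = 36·10 + 5
10 = 2·5 + 0
gcd(44170, 137295) = 5.
Back-substituting:
5 = 365 − 36·10
5 = −36·1105 + 109·365
5 = 109·4785 − 472·1105
5 = −472·44170 + 4357·4785
5 = 4357·137295 − 13543·44170
So 5 = (4357)·137295 + (-13543)·44170.

5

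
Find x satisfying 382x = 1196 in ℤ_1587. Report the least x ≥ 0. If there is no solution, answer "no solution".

161

First find gcd(382, 1587):
1587 = 4×382 + 59
382 = 6×59 + 28
59 = 2×28 + 3
28 = 9×3 + 1
3 = 3×1 + 0
gcd = 1, so a unique solution mod 1587 exists.
Back-substitute for the Bézout coefficients:
1 = 28 − 9·3
1 = −9·59 + 19·28
1 = 19·382 − 123·59
1 = −123·1587 + 511·382
So 382·(511) ≡ 1 (mod 1587), giving 382⁻¹ ≡ 511.
x ≡ 382⁻¹·1196 ≡ 511·1196 ≡ 161 (mod 1587).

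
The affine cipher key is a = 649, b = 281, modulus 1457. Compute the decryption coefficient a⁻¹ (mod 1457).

449

Apply the Euclidean algorithm to 1457 and 649:
1457 = 2*649 + 159
649 = 4*159 + 13
159 = 12*13 + 3
13 = 4*3 + 1
3 = 3*1 + 0
The gcd is 1. Working backward:
1 = 13 − 4·3
1 = −4·159 + 49·13
1 = 49·649 − 200·159
1 = −200·1457 + 449·649
So 649·449 ≡ 1 (mod 1457).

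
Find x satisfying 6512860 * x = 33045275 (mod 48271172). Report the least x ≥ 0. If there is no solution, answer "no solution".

gcd(6512860, 48271172):
48271172 = 7·6512860 + 2681152
6512860 = 2·2681152 + 1150556
2681152 = 2·1150556 + 380040
1150556 = 3·380040 + 10436
380040 = 36·10436 + 4344
10436 = 2·4344 + 1748
4344 = 2·1748 + 848
1748 = 2·848 + 52
848 = 16·52 + 16
52 = 3·16 + 4
16 = 4·4 + 0
gcd = 4, but 4 ∤ 33045275, so the congruence has no solution.

no solution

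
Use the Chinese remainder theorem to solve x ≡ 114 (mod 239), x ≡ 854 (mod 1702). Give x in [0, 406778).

Write x = 114 + 239·k. Then 239·k ≡ 854 − 114 ≡ 740 (mod 1702).
Need 239⁻¹ mod 1702. Extended Euclid on (1702, 239):
1702 = 7×239 + 29
239 = 8×29 + 7
29 = 4×7 + 1
7 = 7×1 + 0
Back-substitute:
1 = 29 − 4·7
1 = −4·239 + 33·29
1 = 33·1702 − 235·239
239⁻¹ ≡ 1467 (mod 1702), so k ≡ 1467·740 ≡ 1406 (mod 1702).
x = 114 + 239·1406 = 336148.

336148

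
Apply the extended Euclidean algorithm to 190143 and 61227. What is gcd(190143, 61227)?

Apply Euclid's algorithm to 190143 and 61227:
190143 = 3*61227 + 6462
61227 = 9*6462 + 3069
6462 = 2*3069 + 324
3069 = 9*324 + 153
324 = 2*153 + 18
153 = 8*18 + 9
18 = 2*9 + 0
gcd(190143, 61227) = 9.
Back-substituting:
9 = 153 − 8·18
9 = −8·324 + 17·153
9 = 17·3069 − 161·324
9 = −161·6462 + 339·3069
9 = 339·61227 − 3212·6462
9 = −3212·190143 + 9975·61227
So 9 = (-3212)·190143 + (9975)·61227.

9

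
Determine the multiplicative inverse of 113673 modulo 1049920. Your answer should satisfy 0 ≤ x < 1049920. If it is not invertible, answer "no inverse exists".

Apply the Euclidean algorithm to 1049920 and 113673:
1049920 = 9×113673 + 26863
113673 = 4×26863 + 6221
26863 = 4×6221 + 1979
6221 = 3×1979 + 284
1979 = 6×284 + 275
284 = 1×275 + 9
275 = 30×9 + 5
9 = 1×5 + 4
5 = 1×4 + 1
4 = 4×1 + 0
gcd = 1, so the inverse exists. Back-substitute:
1 = 5 − 4
1 = −9 + 2·5
1 = 2·275 − 61·9
1 = −61·284 + 63·275
1 = 63·1979 − 439·284
1 = −439·6221 + 1380·1979
1 = 1380·26863 − 5959·6221
1 = −5959·113673 + 25216·26863
1 = 25216·1049920 − 232903·113673
So 113673·(-232903) ≡ 1 (mod 1049920), and -232903 ≡ 817017 (mod 1049920).

817017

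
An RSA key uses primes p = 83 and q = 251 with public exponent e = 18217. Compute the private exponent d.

3053

φ(n) = (p−1)(q−1) = 82·250 = 20500.
Need d with 18217·d ≡ 1 (mod 20500). Apply the extended Euclidean algorithm:
20500 = 1×18217 + 2283
18217 = 7×2283 + 2236
2283 = 1×2236 + 47
2236 = 47×47 + 27
47 = 1×27 + 20
27 = 1×20 + 7
20 = 2×7 + 6
7 = 1×6 + 1
6 = 6×1 + 0
Back-substitute:
1 = 7 − 6
1 = −20 + 3·7
1 = 3·27 − 4·20
1 = −4·47 + 7·27
1 = 7·2236 − 333·47
1 = −333·2283 + 340·2236
1 = 340·18217 − 2713·2283
1 = −2713·20500 + 3053·18217
So 18217·3053 ≡ 1 (mod 20500), hence d = 3053.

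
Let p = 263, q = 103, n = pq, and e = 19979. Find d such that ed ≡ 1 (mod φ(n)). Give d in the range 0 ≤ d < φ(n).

φ(n) = (p−1)(q−1) = 262·102 = 26724.
Need d with 19979·d ≡ 1 (mod 26724). Apply the extended Euclidean algorithm:
26724 = 1*19979 + 6745
19979 = 2*6745 + 6489
6745 = 1*6489 + 256
6489 = 25*256 + 89
256 = 2*89 + 78
89 = 1*78 + 11
78 = 7*11 + 1
11 = 11*1 + 0
Back-substitute:
1 = 78 − 7·11
1 = −7·89 + 8·78
1 = 8·256 − 23·89
1 = −23·6489 + 583·256
1 = 583·6745 − 606·6489
1 = −606·19979 + 1795·6745
1 = 1795·26724 − 2401·19979
So 19979·(-2401) ≡ 1 (mod 26724), hence d ≡ -2401 ≡ 24323 (mod 26724).

24323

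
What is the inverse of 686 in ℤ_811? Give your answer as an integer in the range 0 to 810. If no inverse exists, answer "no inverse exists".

Extended Euclidean algorithm:
811 = 1*686 + 125
686 = 5*125 + 61
125 = 2*61 + 3
61 = 20*3 + 1
3 = 3*1 + 0
Since gcd(686, 811) = 1, back-substitute to write 1 as a combination:
1 = 61 − 20·3
1 = −20·125 + 41·61
1 = 41·686 − 225·125
1 = −225·811 + 266·686
So 686·266 ≡ 1 (mod 811).

266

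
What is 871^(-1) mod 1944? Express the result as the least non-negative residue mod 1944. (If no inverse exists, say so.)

Run Euclid on (1944, 871):
1944 = 2·871 + 202
871 = 4·202 + 63
202 = 3·63 + 13
63 = 4·13 + 11
13 = 1·11 + 2
11 = 5·2 + 1
2 = 2·1 + 0
Since gcd(871, 1944) = 1, back-substitute to write 1 as a combination:
1 = 11 − 5·2
1 = −5·13 + 6·11
1 = 6·63 − 29·13
1 = −29·202 + 93·63
1 = 93·871 − 401·202
1 = −401·1944 + 895·871
So 871·895 ≡ 1 (mod 1944).

895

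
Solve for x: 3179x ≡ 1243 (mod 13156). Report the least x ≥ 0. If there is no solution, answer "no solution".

497

First find gcd(3179, 13156):
13156 = 4·3179 + 440
3179 = 7·440 + 99
440 = 4·99 + 44
99 = 2·44 + 11
44 = 4·11 + 0
gcd = 11 and 11 | 1243, so solutions exist. Divide through by 11: 289x ≡ 113 (mod 1196).
Now find 289⁻¹ mod 1196:
1196 = 4×289 + 40
289 = 7×40 + 9
40 = 4×9 + 4
9 = 2×4 + 1
4 = 4×1 + 0
Back-substitute:
1 = 9 − 2·4
1 = −2·40 + 9·9
1 = 9·289 − 65·40
1 = −65·1196 + 269·289
So 289⁻¹ ≡ 269 (mod 1196).
Then x ≡ 269·113 ≡ 497 (mod 1196); the smallest non-negative solution is x = 497.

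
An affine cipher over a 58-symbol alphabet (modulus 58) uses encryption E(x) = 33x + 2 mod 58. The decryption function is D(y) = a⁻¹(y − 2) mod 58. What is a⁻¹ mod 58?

Extended Euclidean algorithm:
58 = 1*33 + 25
33 = 1*25 + 8
25 = 3*8 + 1
8 = 8*1 + 0
The gcd is 1. Working backward:
1 = 25 − 3·8
1 = −3·33 + 4·25
1 = 4·58 − 7·33
Thus 33·(-7) ≡ 1 (mod 58); reducing, -7 mod 58 = 51.

51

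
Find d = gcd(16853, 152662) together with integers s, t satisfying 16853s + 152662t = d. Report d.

Apply Euclid's algorithm to 152662 and 16853:
152662 = 9·16853 + 985
16853 = 17·985 + 108
985 = 9·108 + 13
108 = 8·13 + 4
13 = 3·4 + 1
4 = 4·1 + 0
gcd(16853, 152662) = 1.
Working backward:
1 = 13 − 3·4
1 = −3·108 + 25·13
1 = 25·985 − 228·108
1 = −228·16853 + 3901·985
1 = 3901·152662 − 35337·16853
So 1 = (3901)·152662 + (-35337)·16853.

1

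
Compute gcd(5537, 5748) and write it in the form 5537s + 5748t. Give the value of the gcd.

Apply Euclid's algorithm to 5748 and 5537:
5748 = 1×5537 + 211
5537 = 26×211 + 51
211 = 4×51 + 7
51 = 7×7 + 2
7 = 3×2 + 1
2 = 2×1 + 0
gcd(5537, 5748) = 1.
Back-substituting:
1 = 7 − 3·2
1 = −3·51 + 22·7
1 = 22·211 − 91·51
1 = −91·5537 + 2388·211
1 = 2388·5748 − 2479·5537
So 1 = (2388)·5748 + (-2479)·5537.

1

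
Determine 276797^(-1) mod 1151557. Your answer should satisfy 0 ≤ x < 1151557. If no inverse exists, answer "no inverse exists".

367458

gcd(1151557, 276797) by repeated division:
1151557 = 4·276797 + 44369
276797 = 6·44369 + 10583
44369 = 4·10583 + 2037
10583 = 5·2037 + 398
2037 = 5·398 + 47
398 = 8·47 + 22
47 = 2·22 + 3
22 = 7·3 + 1
3 = 3·1 + 0
gcd = 1, so the inverse exists. Back-substitute:
1 = 22 − 7·3
1 = −7·47 + 15·22
1 = 15·398 − 127·47
1 = −127·2037 + 650·398
1 = 650·10583 − 3377·2037
1 = −3377·44369 + 14158·10583
1 = 14158·276797 − 88325·44369
1 = −88325·1151557 + 367458·276797
So 276797·367458 ≡ 1 (mod 1151557).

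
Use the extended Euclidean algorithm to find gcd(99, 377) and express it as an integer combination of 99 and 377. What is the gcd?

1

Apply Euclid's algorithm to 377 and 99:
377 = 3·99 + 80
99 = 1·80 + 19
80 = 4·19 + 4
19 = 4·4 + 3
4 = 1·3 + 1
3 = 3·1 + 0
gcd(99, 377) = 1.
Back-substituting:
1 = 4 − 3
1 = −19 + 5·4
1 = 5·80 − 21·19
1 = −21·99 + 26·80
1 = 26·377 − 99·99
So 1 = (26)·377 + (-99)·99.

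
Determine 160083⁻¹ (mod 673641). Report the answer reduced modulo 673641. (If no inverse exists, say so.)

no inverse exists

Compute gcd(160083, 673641):
673641 = 4*160083 + 33309
160083 = 4*33309 + 26847
33309 = 1*26847 + 6462
26847 = 4*6462 + 999
6462 = 6*999 + 468
999 = 2*468 + 63
468 = 7*63 + 27
63 = 2*27 + 9
27 = 3*9 + 0
gcd(160083, 673641) = 9 ≠ 1, so 160083 has no multiplicative inverse modulo 673641.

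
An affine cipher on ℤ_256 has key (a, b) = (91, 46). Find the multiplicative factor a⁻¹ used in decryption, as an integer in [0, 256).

211

gcd(256, 91) by repeated division:
256 = 2*91 + 74
91 = 1*74 + 17
74 = 4*17 + 6
17 = 2*6 + 5
6 = 1*5 + 1
5 = 5*1 + 0
gcd = 1, so the inverse exists. Back-substitute:
1 = 6 − 5
1 = −17 + 3·6
1 = 3·74 − 13·17
1 = −13·91 + 16·74
1 = 16·256 − 45·91
So 91·(-45) ≡ 1 (mod 256), and -45 ≡ 211 (mod 256).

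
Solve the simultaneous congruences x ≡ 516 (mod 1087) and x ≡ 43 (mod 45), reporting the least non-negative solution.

Write x = 516 + 1087·k. Then 1087·k ≡ 43 − 516 ≡ 22 (mod 45).
Need 1087⁻¹ mod 45. Extended Euclid on (45, 7):
45 = 6*7 + 3
7 = 2*3 + 1
3 = 3*1 + 0
Back-substitute:
1 = 7 − 2·3
1 = −2·45 + 13·7
1087⁻¹ ≡ 13 (mod 45), so k ≡ 13·22 ≡ 16 (mod 45).
x = 516 + 1087·16 = 17908.

17908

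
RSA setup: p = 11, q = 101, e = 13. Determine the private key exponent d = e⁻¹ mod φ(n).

φ(n) = (p−1)(q−1) = 10·100 = 1000.
Need d with 13·d ≡ 1 (mod 1000). Apply the extended Euclidean algorithm:
1000 = 76*13 + 12
13 = 1*12 + 1
12 = 12*1 + 0
Back-substitute:
1 = 13 − 12
1 = −1000 + 77·13
So 13·77 ≡ 1 (mod 1000), hence d = 77.

77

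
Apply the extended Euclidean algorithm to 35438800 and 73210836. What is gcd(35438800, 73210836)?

Apply Euclid's algorithm to 73210836 and 35438800:
73210836 = 2·35438800 + 2333236
35438800 = 15·2333236 + 440260
2333236 = 5·440260 + 131936
440260 = 3·131936 + 44452
131936 = 2·44452 + 43032
44452 = 1·43032 + 1420
43032 = 30·1420 + 432
1420 = 3·432 + 124
432 = 3·124 + 60
124 = 2·60 + 4
60 = 15·4 + 0
gcd(35438800, 73210836) = 4.
Express as a combination:
4 = 124 − 2·60
4 = −2·432 + 7·124
4 = 7·1420 − 23·432
4 = −23·43032 + 697·1420
4 = 697·44452 − 720·43032
4 = −720·131936 + 2137·44452
4 = 2137·440260 − 7131·131936
4 = −7131·2333236 + 37792·440260
4 = 37792·35438800 − 574011·2333236
4 = −574011·73210836 + 1185814·35438800
So 4 = (-574011)·73210836 + (1185814)·35438800.

4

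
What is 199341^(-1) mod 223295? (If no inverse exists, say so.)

gcd(223295, 199341) by repeated division:
223295 = 1×199341 + 23954
199341 = 8×23954 + 7709
23954 = 3×7709 + 827
7709 = 9×827 + 266
827 = 3×266 + 29
266 = 9×29 + 5
29 = 5×5 + 4
5 = 1×4 + 1
4 = 4×1 + 0
The gcd is 1. Working backward:
1 = 5 − 4
1 = −29 + 6·5
1 = 6·266 − 55·29
1 = −55·827 + 171·266
1 = 171·7709 − 1594·827
1 = −1594·23954 + 4953·7709
1 = 4953·199341 − 41218·23954
1 = −41218·223295 + 46171·199341
So 199341·46171 ≡ 1 (mod 223295).

46171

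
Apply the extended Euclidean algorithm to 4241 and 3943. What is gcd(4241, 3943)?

1

Euclidean algorithm:
4241 = 1*3943 + 298
3943 = 13*298 + 69
298 = 4*69 + 22
69 = 3*22 + 3
22 = 7*3 + 1
3 = 3*1 + 0
gcd(4241, 3943) = 1.
Working backward:
1 = 22 − 7·3
1 = −7·69 + 22·22
1 = 22·298 − 95·69
1 = −95·3943 + 1257·298
1 = 1257·4241 − 1352·3943
So 1 = (1257)·4241 + (-1352)·3943.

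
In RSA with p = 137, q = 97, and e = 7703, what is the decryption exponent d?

φ(n) = (p−1)(q−1) = 136·96 = 13056.
Need d with 7703·d ≡ 1 (mod 13056). Apply the extended Euclidean algorithm:
13056 = 1×7703 + 5353
7703 = 1×5353 + 2350
5353 = 2×2350 + 653
2350 = 3×653 + 391
653 = 1×391 + 262
391 = 1×262 + 129
262 = 2×129 + 4
129 = 32×4 + 1
4 = 4×1 + 0
Back-substitute:
1 = 129 − 32·4
1 = −32·262 + 65·129
1 = 65·391 − 97·262
1 = −97·653 + 162·391
1 = 162·2350 − 583·653
1 = −583·5353 + 1328·2350
1 = 1328·7703 − 1911·5353
1 = −1911·13056 + 3239·7703
So 7703·3239 ≡ 1 (mod 13056), hence d = 3239.

3239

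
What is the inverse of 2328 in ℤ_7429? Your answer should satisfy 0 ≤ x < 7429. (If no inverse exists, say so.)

5626

Run Euclid on (7429, 2328):
7429 = 3·2328 + 445
2328 = 5·445 + 103
445 = 4·103 + 33
103 = 3·33 + 4
33 = 8·4 + 1
4 = 4·1 + 0
gcd = 1, so the inverse exists. Back-substitute:
1 = 33 − 8·4
1 = −8·103 + 25·33
1 = 25·445 − 108·103
1 = −108·2328 + 565·445
1 = 565·7429 − 1803·2328
Hence 2328⁻¹ ≡ -1803 ≡ 5626 (mod 7429).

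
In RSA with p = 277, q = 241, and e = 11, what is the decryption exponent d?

φ(n) = (p−1)(q−1) = 276·240 = 66240.
Need d with 11·d ≡ 1 (mod 66240). Apply the extended Euclidean algorithm:
66240 = 6021×11 + 9
11 = 1×9 + 2
9 = 4×2 + 1
2 = 2×1 + 0
Back-substitute:
1 = 9 − 4·2
1 = −4·11 + 5·9
1 = 5·66240 − 30109·11
So 11·(-30109) ≡ 1 (mod 66240), hence d ≡ -30109 ≡ 36131 (mod 66240).

36131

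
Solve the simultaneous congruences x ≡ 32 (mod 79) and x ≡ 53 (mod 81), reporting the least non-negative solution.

Write x = 32 + 79·k. Then 79·k ≡ 53 − 32 ≡ 21 (mod 81).
Need 79⁻¹ mod 81. Extended Euclid on (81, 79):
81 = 1*79 + 2
79 = 39*2 + 1
2 = 2*1 + 0
Back-substitute:
1 = 79 − 39·2
1 = −39·81 + 40·79
79⁻¹ ≡ 40 (mod 81), so k ≡ 40·21 ≡ 30 (mod 81).
x = 32 + 79·30 = 2402.

2402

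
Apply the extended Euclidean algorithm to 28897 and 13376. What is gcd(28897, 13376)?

Apply Euclid's algorithm to 28897 and 13376:
28897 = 2×13376 + 2145
13376 = 6×2145 + 506
2145 = 4×506 + 121
506 = 4×121 + 22
121 = 5×22 + 11
22 = 2×11 + 0
gcd(28897, 13376) = 11.
Working backward:
11 = 121 − 5·22
11 = −5·506 + 21·121
11 = 21·2145 − 89·506
11 = −89·13376 + 555·2145
11 = 555·28897 − 1199·13376
So 11 = (555)·28897 + (-1199)·13376.

11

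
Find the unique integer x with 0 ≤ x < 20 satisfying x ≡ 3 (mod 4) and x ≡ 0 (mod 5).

15

Write x = 3 + 4·k. Then 4·k ≡ 0 − 3 ≡ 2 (mod 5).
Need 4⁻¹ mod 5. Extended Euclid on (5, 4):
5 = 1×4 + 1
4 = 4×1 + 0
Back-substitute:
1 = 5 − 4
4⁻¹ ≡ 4 (mod 5), so k ≡ 4·2 ≡ 3 (mod 5).
x = 3 + 4·3 = 15.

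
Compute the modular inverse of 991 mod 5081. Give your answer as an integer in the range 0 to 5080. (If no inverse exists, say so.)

Run Euclid on (5081, 991):
5081 = 5*991 + 126
991 = 7*126 + 109
126 = 1*109 + 17
109 = 6*17 + 7
17 = 2*7 + 3
7 = 2*3 + 1
3 = 3*1 + 0
The gcd is 1. Working backward:
1 = 7 − 2·3
1 = −2·17 + 5·7
1 = 5·109 − 32·17
1 = −32·126 + 37·109
1 = 37·991 − 291·126
1 = −291·5081 + 1492·991
So 991·1492 ≡ 1 (mod 5081).

1492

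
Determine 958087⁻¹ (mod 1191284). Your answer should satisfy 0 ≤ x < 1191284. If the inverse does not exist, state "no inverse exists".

Extended Euclidean algorithm:
1191284 = 1*958087 + 233197
958087 = 4*233197 + 25299
233197 = 9*25299 + 5506
25299 = 4*5506 + 3275
5506 = 1*3275 + 2231
3275 = 1*2231 + 1044
2231 = 2*1044 + 143
1044 = 7*143 + 43
143 = 3*43 + 14
43 = 3*14 + 1
14 = 14*1 + 0
gcd = 1, so the inverse exists. Back-substitute:
1 = 43 − 3·14
1 = −3·143 + 10·43
1 = 10·1044 − 73·143
1 = −73·2231 + 156·1044
1 = 156·3275 − 229·2231
1 = −229·5506 + 385·3275
1 = 385·25299 − 1769·5506
1 = −1769·233197 + 16306·25299
1 = 16306·958087 − 66993·233197
1 = −66993·1191284 + 83299·958087
So 958087·83299 ≡ 1 (mod 1191284).

83299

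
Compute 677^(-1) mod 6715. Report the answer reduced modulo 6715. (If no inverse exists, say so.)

5128

Run Euclid on (6715, 677):
6715 = 9×677 + 622
677 = 1×622 + 55
622 = 11×55 + 17
55 = 3×17 + 4
17 = 4×4 + 1
4 = 4×1 + 0
The gcd is 1. Working backward:
1 = 17 − 4·4
1 = −4·55 + 13·17
1 = 13·622 − 147·55
1 = −147·677 + 160·622
1 = 160·6715 − 1587·677
Thus 677·(-1587) ≡ 1 (mod 6715); reducing, -1587 mod 6715 = 5128.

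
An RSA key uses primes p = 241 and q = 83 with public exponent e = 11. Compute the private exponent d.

17891

φ(n) = (p−1)(q−1) = 240·82 = 19680.
Need d with 11·d ≡ 1 (mod 19680). Apply the extended Euclidean algorithm:
19680 = 1789×11 + 1
11 = 11×1 + 0
Back-substitute:
1 = 19680 − 1789·11
So 11·(-1789) ≡ 1 (mod 19680), hence d ≡ -1789 ≡ 17891 (mod 19680).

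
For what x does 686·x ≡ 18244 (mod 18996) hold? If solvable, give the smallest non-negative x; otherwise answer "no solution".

First find gcd(686, 18996):
18996 = 27·686 + 474
686 = 1·474 + 212
474 = 2·212 + 50
212 = 4·50 + 12
50 = 4·12 + 2
12 = 6·2 + 0
gcd = 2 and 2 | 18244, so solutions exist. Divide through by 2: 343x ≡ 9122 (mod 9498).
Now find 343⁻¹ mod 9498:
9498 = 27*343 + 237
343 = 1*237 + 106
237 = 2*106 + 25
106 = 4*25 + 6
25 = 4*6 + 1
6 = 6*1 + 0
Back-substitute:
1 = 25 − 4·6
1 = −4·106 + 17·25
1 = 17·237 − 38·106
1 = −38·343 + 55·237
1 = 55·9498 − 1523·343
So 343·(-1523) ≡ 1 (mod 9498), i.e. 343⁻¹ ≡ 7975.
Then x ≡ 7975·9122 ≡ 2768 (mod 9498); the smallest non-negative solution is x = 2768.

2768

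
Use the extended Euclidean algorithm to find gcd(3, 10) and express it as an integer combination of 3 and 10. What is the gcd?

Repeated division:
10 = 3·3 + 1
3 = 3·1 + 0
gcd(3, 10) = 1.
Back-substituting:
1 = 10 − 3·3
So 1 = (1)·10 + (-3)·3.

1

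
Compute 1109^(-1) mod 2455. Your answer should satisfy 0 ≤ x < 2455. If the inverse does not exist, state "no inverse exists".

Apply the Euclidean algorithm to 2455 and 1109:
2455 = 2*1109 + 237
1109 = 4*237 + 161
237 = 1*161 + 76
161 = 2*76 + 9
76 = 8*9 + 4
9 = 2*4 + 1
4 = 4*1 + 0
The gcd is 1. Working backward:
1 = 9 − 2·4
1 = −2·76 + 17·9
1 = 17·161 − 36·76
1 = −36·237 + 53·161
1 = 53·1109 − 248·237
1 = −248·2455 + 549·1109
So 1109·549 ≡ 1 (mod 2455).

549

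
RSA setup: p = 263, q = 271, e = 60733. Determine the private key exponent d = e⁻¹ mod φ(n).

8497

φ(n) = (p−1)(q−1) = 262·270 = 70740.
Need d with 60733·d ≡ 1 (mod 70740). Apply the extended Euclidean algorithm:
70740 = 1×60733 + 10007
60733 = 6×10007 + 691
10007 = 14×691 + 333
691 = 2×333 + 25
333 = 13×25 + 8
25 = 3×8 + 1
8 = 8×1 + 0
Back-substitute:
1 = 25 − 3·8
1 = −3·333 + 40·25
1 = 40·691 − 83·333
1 = −83·10007 + 1202·691
1 = 1202·60733 − 7295·10007
1 = −7295·70740 + 8497·60733
So 60733·8497 ≡ 1 (mod 70740), hence d = 8497.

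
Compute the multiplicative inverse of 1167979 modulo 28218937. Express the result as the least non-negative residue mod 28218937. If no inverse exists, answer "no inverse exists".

23702787

Apply the Euclidean algorithm to 28218937 and 1167979:
28218937 = 24·1167979 + 187441
1167979 = 6·187441 + 43333
187441 = 4·43333 + 14109
43333 = 3·14109 + 1006
14109 = 14·1006 + 25
1006 = 40·25 + 6
25 = 4·6 + 1
6 = 6·1 + 0
gcd = 1, so the inverse exists. Back-substitute:
1 = 25 − 4·6
1 = −4·1006 + 161·25
1 = 161·14109 − 2258·1006
1 = −2258·43333 + 6935·14109
1 = 6935·187441 − 29998·43333
1 = −29998·1167979 + 186923·187441
1 = 186923·28218937 − 4516150·1167979
Thus 1167979·(-4516150) ≡ 1 (mod 28218937); reducing, -4516150 mod 28218937 = 23702787.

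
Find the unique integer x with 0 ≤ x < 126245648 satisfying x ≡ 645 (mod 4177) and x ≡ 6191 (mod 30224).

Write x = 645 + 4177·k. Then 4177·k ≡ 6191 − 645 ≡ 5546 (mod 30224).
Need 4177⁻¹ mod 30224. Extended Euclid on (30224, 4177):
30224 = 7×4177 + 985
4177 = 4×985 + 237
985 = 4×237 + 37
237 = 6×37 + 15
37 = 2×15 + 7
15 = 2×7 + 1
7 = 7×1 + 0
Back-substitute:
1 = 15 − 2·7
1 = −2·37 + 5·15
1 = 5·237 − 32·37
1 = −32·985 + 133·237
1 = 133·4177 − 564·985
1 = −564·30224 + 4081·4177
4177⁻¹ ≡ 4081 (mod 30224), so k ≡ 4081·5546 ≡ 25674 (mod 30224).
x = 645 + 4177·25674 = 107240943.

107240943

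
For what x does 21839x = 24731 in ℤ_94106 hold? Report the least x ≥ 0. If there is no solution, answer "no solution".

88919

First find gcd(21839, 94106):
94106 = 4×21839 + 6750
21839 = 3×6750 + 1589
6750 = 4×1589 + 394
1589 = 4×394 + 13
394 = 30×13 + 4
13 = 3×4 + 1
4 = 4×1 + 0
gcd = 1, so a unique solution mod 94106 exists.
Back-substitute for the Bézout coefficients:
1 = 13 − 3·4
1 = −3·394 + 91·13
1 = 91·1589 − 367·394
1 = −367·6750 + 1559·1589
1 = 1559·21839 − 5044·6750
1 = −5044·94106 + 21735·21839
So 21839·(21735) ≡ 1 (mod 94106), giving 21839⁻¹ ≡ 21735.
x ≡ 21839⁻¹·24731 ≡ 21735·24731 ≡ 88919 (mod 94106).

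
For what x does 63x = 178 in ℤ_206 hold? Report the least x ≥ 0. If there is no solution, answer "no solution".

First find gcd(63, 206):
206 = 3×63 + 17
63 = 3×17 + 12
17 = 1×12 + 5
12 = 2×5 + 2
5 = 2×2 + 1
2 = 2×1 + 0
gcd = 1, so a unique solution mod 206 exists.
Back-substitute for the Bézout coefficients:
1 = 5 − 2·2
1 = −2·12 + 5·5
1 = 5·17 − 7·12
1 = −7·63 + 26·17
1 = 26·206 − 85·63
So 63·(-85) ≡ 1 (mod 206), giving 63⁻¹ ≡ 121.
x ≡ 63⁻¹·178 ≡ 121·178 ≡ 114 (mod 206).

114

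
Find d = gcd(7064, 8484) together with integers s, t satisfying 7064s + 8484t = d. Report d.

4

Euclidean algorithm:
8484 = 1·7064 + 1420
7064 = 4·1420 + 1384
1420 = 1·1384 + 36
1384 = 38·36 + 16
36 = 2·16 + 4
16 = 4·4 + 0
gcd(7064, 8484) = 4.
Working backward:
4 = 36 − 2·16
4 = −2·1384 + 77·36
4 = 77·1420 − 79·1384
4 = −79·7064 + 393·1420
4 = 393·8484 − 472·7064
So 4 = (393)·8484 + (-472)·7064.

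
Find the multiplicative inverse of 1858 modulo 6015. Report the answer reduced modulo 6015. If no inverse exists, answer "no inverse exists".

Apply the Euclidean algorithm to 6015 and 1858:
6015 = 3*1858 + 441
1858 = 4*441 + 94
441 = 4*94 + 65
94 = 1*65 + 29
65 = 2*29 + 7
29 = 4*7 + 1
7 = 7*1 + 0
Since gcd(1858, 6015) = 1, back-substitute to write 1 as a combination:
1 = 29 − 4·7
1 = −4·65 + 9·29
1 = 9·94 − 13·65
1 = −13·441 + 61·94
1 = 61·1858 − 257·441
1 = −257·6015 + 832·1858
So 1858·832 ≡ 1 (mod 6015).

832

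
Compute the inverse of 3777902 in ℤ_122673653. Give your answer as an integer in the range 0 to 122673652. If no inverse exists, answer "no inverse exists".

Apply the Euclidean algorithm to 122673653 and 3777902:
122673653 = 32·3777902 + 1780789
3777902 = 2·1780789 + 216324
1780789 = 8·216324 + 50197
216324 = 4·50197 + 15536
50197 = 3·15536 + 3589
15536 = 4·3589 + 1180
3589 = 3·1180 + 49
1180 = 24·49 + 4
49 = 12·4 + 1
4 = 4·1 + 0
Since gcd(3777902, 122673653) = 1, back-substitute to write 1 as a combination:
1 = 49 − 12·4
1 = −12·1180 + 289·49
1 = 289·3589 − 879·1180
1 = −879·15536 + 3805·3589
1 = 3805·50197 − 12294·15536
1 = −12294·216324 + 52981·50197
1 = 52981·1780789 − 436142·216324
1 = −436142·3777902 + 925265·1780789
1 = 925265·122673653 − 30044622·3777902
Thus 3777902·(-30044622) ≡ 1 (mod 122673653); reducing, -30044622 mod 122673653 = 92629031.

92629031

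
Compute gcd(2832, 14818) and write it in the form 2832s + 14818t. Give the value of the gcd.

2

Repeated division:
14818 = 5×2832 + 658
2832 = 4×658 + 200
658 = 3×200 + 58
200 = 3×58 + 26
58 = 2×26 + 6
26 = 4×6 + 2
6 = 3×2 + 0
gcd(2832, 14818) = 2.
Express as a combination:
2 = 26 − 4·6
2 = −4·58 + 9·26
2 = 9·200 − 31·58
2 = −31·658 + 102·200
2 = 102·2832 − 439·658
2 = −439·14818 + 2297·2832
So 2 = (-439)·14818 + (2297)·2832.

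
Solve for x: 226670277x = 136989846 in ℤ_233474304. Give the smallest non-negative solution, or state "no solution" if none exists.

First find gcd(226670277, 233474304):
233474304 = 1·226670277 + 6804027
226670277 = 33·6804027 + 2137386
6804027 = 3·2137386 + 391869
2137386 = 5·391869 + 178041
391869 = 2·178041 + 35787
178041 = 4·35787 + 34893
35787 = 1·34893 + 894
34893 = 39·894 + 27
894 = 33·27 + 3
27 = 9·3 + 0
gcd = 3 and 3 | 136989846, so solutions exist. Divide through by 3: 75556759x ≡ 45663282 (mod 77824768).
Now find 75556759⁻¹ mod 77824768:
77824768 = 1*75556759 + 2268009
75556759 = 33*2268009 + 712462
2268009 = 3*712462 + 130623
712462 = 5*130623 + 59347
130623 = 2*59347 + 11929
59347 = 4*11929 + 11631
11929 = 1*11631 + 298
11631 = 39*298 + 9
298 = 33*9 + 1
9 = 9*1 + 0
Back-substitute:
1 = 298 − 33·9
1 = −33·11631 + 1288·298
1 = 1288·11929 − 1321·11631
1 = −1321·59347 + 6572·11929
1 = 6572·130623 − 14465·59347
1 = −14465·712462 + 78897·130623
1 = 78897·2268009 − 251156·712462
1 = −251156·75556759 + 8367045·2268009
1 = 8367045·77824768 − 8618201·75556759
So 75556759·(-8618201) ≡ 1 (mod 77824768), i.e. 75556759⁻¹ ≡ 69206567.
Then x ≡ 69206567·45663282 ≡ 72203166 (mod 77824768); the smallest non-negative solution is x = 72203166.

72203166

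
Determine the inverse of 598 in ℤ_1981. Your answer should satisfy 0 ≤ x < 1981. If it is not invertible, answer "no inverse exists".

964

gcd(1981, 598) by repeated division:
1981 = 3×598 + 187
598 = 3×187 + 37
187 = 5×37 + 2
37 = 18×2 + 1
2 = 2×1 + 0
gcd = 1, so the inverse exists. Back-substitute:
1 = 37 − 18·2
1 = −18·187 + 91·37
1 = 91·598 − 291·187
1 = −291·1981 + 964·598
So 598·964 ≡ 1 (mod 1981).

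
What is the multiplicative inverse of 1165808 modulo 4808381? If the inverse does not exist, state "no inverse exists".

3328158

gcd(4808381, 1165808) by repeated division:
4808381 = 4·1165808 + 145149
1165808 = 8·145149 + 4616
145149 = 31·4616 + 2053
4616 = 2·2053 + 510
2053 = 4·510 + 13
510 = 39·13 + 3
13 = 4·3 + 1
3 = 3·1 + 0
The gcd is 1. Working backward:
1 = 13 − 4·3
1 = −4·510 + 157·13
1 = 157·2053 − 632·510
1 = −632·4616 + 1421·2053
1 = 1421·145149 − 44683·4616
1 = −44683·1165808 + 358885·145149
1 = 358885·4808381 − 1480223·1165808
So 1165808·(-1480223) ≡ 1 (mod 4808381), and -1480223 ≡ 3328158 (mod 4808381).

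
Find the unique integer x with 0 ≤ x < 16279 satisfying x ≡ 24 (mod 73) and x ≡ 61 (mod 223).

Write x = 24 + 73·k. Then 73·k ≡ 61 − 24 ≡ 37 (mod 223).
Need 73⁻¹ mod 223. Extended Euclid on (223, 73):
223 = 3×73 + 4
73 = 18×4 + 1
4 = 4×1 + 0
Back-substitute:
1 = 73 − 18·4
1 = −18·223 + 55·73
73⁻¹ ≡ 55 (mod 223), so k ≡ 55·37 ≡ 28 (mod 223).
x = 24 + 73·28 = 2068.

2068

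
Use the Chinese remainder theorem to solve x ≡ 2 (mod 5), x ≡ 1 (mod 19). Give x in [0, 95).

Write x = 2 + 5·k. Then 5·k ≡ 1 − 2 ≡ 18 (mod 19).
Need 5⁻¹ mod 19. Extended Euclid on (19, 5):
19 = 3×5 + 4
5 = 1×4 + 1
4 = 4×1 + 0
Back-substitute:
1 = 5 − 4
1 = −19 + 4·5
5⁻¹ ≡ 4 (mod 19), so k ≡ 4·18 ≡ 15 (mod 19).
x = 2 + 5·15 = 77.

77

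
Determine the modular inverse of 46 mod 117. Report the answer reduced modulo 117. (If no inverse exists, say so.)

Run Euclid on (117, 46):
117 = 2*46 + 25
46 = 1*25 + 21
25 = 1*21 + 4
21 = 5*4 + 1
4 = 4*1 + 0
gcd = 1, so the inverse exists. Back-substitute:
1 = 21 − 5·4
1 = −5·25 + 6·21
1 = 6·46 − 11·25
1 = −11·117 + 28·46
So 46·28 ≡ 1 (mod 117).

28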